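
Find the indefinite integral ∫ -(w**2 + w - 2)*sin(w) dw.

Use integration by parts with u = w**2 + w - 2, dv = -sin(w) dw, so v = cos(w).
Apply parts 2 times (tabular method): alternate signs, differentiate u down to 0, integrate dv up.

w**2*cos(w) - 2*w*sin(w) + w*cos(w) - sin(w) - 4*cos(w) + C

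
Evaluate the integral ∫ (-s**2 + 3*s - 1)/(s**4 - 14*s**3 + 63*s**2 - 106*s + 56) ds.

Factor the denominator: (s - 7)*(s - 4)*(s - 2)*(s - 1).
Partial-fraction decomposition: -1/(18*(s - 1)) + 1/(10*(s - 2)) + 5/(18*(s - 4)) - 29/(90*(s - 7)).
Integrate each term: A/(s−a) contributes A·log|s−a|.

-29*log(s - 7)/90 + 5*log(s - 4)/18 + log(s - 2)/10 - log(s - 1)/18 + C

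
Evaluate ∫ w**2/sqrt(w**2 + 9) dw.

w*sqrt(w**2 + 9)/2 - 9*log(w + sqrt(w**2 + 9))/2 + C

Substitute w = 3·tan(θ), so dw = 3·sec(θ)^2 dθ and the radical becomes sqrt(w**2 + 9) = 3·sec(θ) by the Pythagorean identity.
Integrate the resulting trig expression in θ, then back-substitute tan(θ) = w/3, sec(θ) = sqrt(w**2 + 9)/3 (absorbing any constant into C).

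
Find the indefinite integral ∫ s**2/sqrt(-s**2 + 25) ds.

Substitute s = 5·sin(θ), so ds = 5·cos(θ) dθ and the radical becomes sqrt(-s**2 + 25) = 5·cos(θ) by the Pythagorean identity.
Integrate the resulting trig expression in θ, then back-substitute θ = asin(s/5), sin(θ) = s/5, cos(θ) = sqrt(-s**2 + 25)/5 (absorbing any constant into C).

-s*sqrt(-s**2 + 25)/2 + 25*asin(s/5)/2 + C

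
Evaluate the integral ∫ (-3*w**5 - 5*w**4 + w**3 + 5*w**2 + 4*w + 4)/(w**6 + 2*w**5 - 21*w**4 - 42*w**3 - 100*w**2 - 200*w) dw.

Factor the denominator: w*(w - 5)*(w + 2)*(w + 5)*(w**2 + 4).
Partial-fraction decomposition: -12*w/(29*(w**2 + 4)) - 1039/(725*(w + 5)) + 1/(14*(w + 2)) - 6113/(5075*(w - 5)) - 1/(50*w).
Integrate each term; A/(w−a) gives A·log|w−a|; the (Bw+D)/(w²+p²) term gives a log and an atan.

-log(w)/50 - 6113*log(w - 5)/5075 + log(w + 2)/14 - 1039*log(w + 5)/725 - 6*log(w**2 + 4)/29 + C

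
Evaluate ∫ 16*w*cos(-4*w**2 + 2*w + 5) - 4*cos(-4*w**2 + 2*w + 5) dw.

Let u = 4*w**2 - 2*w - 5, so du = (8*w - 2) dw.
Rewriting, the integral becomes 2·∫ cos(u) du = 2·sin(u).
Substituting back, u = 4*w**2 - 2*w - 5.

-2*sin(-4*w**2 + 2*w + 5) + C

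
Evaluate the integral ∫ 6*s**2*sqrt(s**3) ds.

4*(s**3)**(3/2)/3 + C

Let u = s**3, so du = (3*s**2) ds.
Rewriting, the integral becomes 2·∫ √u du = 2·(2/3)u^(3/2).
Substituting back, u = s**3.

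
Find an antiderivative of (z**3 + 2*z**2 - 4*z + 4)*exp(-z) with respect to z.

(-z**3 - 5*z**2 - 6*z - 10)*exp(-z) + C

Use integration by parts with u = z**3 + 2*z**2 - 4*z + 4, dv = exp(-z) dz, so v = -exp(-z).
Apply parts 3 times (tabular method): alternate signs, differentiate u down to 0, integrate dv up.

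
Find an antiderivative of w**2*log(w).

w**3*log(w)/3 - w**3/9 + C

Use integration by parts with u = log(w), dv = w**2 dw.
Then du = 1/w dw and v = w**3/3.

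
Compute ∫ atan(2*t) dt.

Use integration by parts with u = arctan(2*t), dv = dt.
Then du = 2/(4*t**2 + 1) dt.

t*atan(2*t) - log(4*t**2 + 1)/4 + C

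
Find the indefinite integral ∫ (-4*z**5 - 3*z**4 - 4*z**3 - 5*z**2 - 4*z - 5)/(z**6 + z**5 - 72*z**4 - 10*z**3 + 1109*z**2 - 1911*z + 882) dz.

-76081*log(z - 7)/26208 + 277*log(z - 3)/288 - 11419*log(z - 1)/112896 + 27919*log(z + 6)/5733 - 12235*log(z + 7)/1792 + 25/(672*z - 672) + C

Factor the denominator: (z - 7)*(z - 3)*(z - 1)**2*(z + 6)*(z + 7).
Partial-fraction decomposition: -12235/(1792*(z + 7)) + 27919/(5733*(z + 6)) - 11419/(112896*(z - 1)) - 25/(672*(z - 1)**2) + 277/(288*(z - 3)) - 76081/(26208*(z - 7)).
Integrate each term; A/(z−a) gives A·log|z−a|; A/(z−a)² gives −A/(z−a).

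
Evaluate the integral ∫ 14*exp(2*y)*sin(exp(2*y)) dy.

Let u = exp(2*y), so du = (2*exp(2*y)) dy.
Rewriting, the integral becomes 7·∫ sin(u) du = 7·-cos(u).
Substituting back, u = exp(2*y).

-7*cos(exp(2*y)) + C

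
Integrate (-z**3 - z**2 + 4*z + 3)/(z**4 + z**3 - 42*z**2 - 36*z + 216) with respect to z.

Factor the denominator: (z - 6)*(z - 2)*(z + 3)*(z + 6).
Partial-fraction decomposition: -53/(96*(z + 6)) + 1/(15*(z + 3)) + 1/(160*(z - 2)) - 25/(48*(z - 6)).
Integrate each term: A/(z−a) contributes A·log|z−a|.

-25*log(z - 6)/48 + log(z - 2)/160 + log(z + 3)/15 - 53*log(z + 6)/96 + C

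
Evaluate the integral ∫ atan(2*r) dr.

r*atan(2*r) - log(4*r**2 + 1)/4 + C

Use integration by parts with u = arctan(2*r), dv = dr.
Then du = 2/(4*r**2 + 1) dr.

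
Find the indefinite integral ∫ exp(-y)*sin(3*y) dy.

-exp(-y)*sin(3*y)/10 - 3*exp(-y)*cos(3*y)/10 + C

Let I denote the integral. Integrate by parts with u = sin(3*y), dv = exp(-y) dy, so v = -exp(-y): I = -exp(-y)*sin(3*y) + 3·∫ exp(-y)*cos(3*y) dy.
Apply parts again with u = cos(3*y), dv = exp(-y) dy: ∫ exp(-y)*cos(3*y) dy = -exp(-y)*cos(3*y) − 3·I. Substituting back brings back I: I = -exp(-y)*sin(3*y) - 3*exp(-y)*cos(3*y) − 9·I.
Solving for I: (1 + 9)·I equals the remaining terms, so I = (1/10)·(-exp(-y)*sin(3*y) - 3*exp(-y)*cos(3*y)).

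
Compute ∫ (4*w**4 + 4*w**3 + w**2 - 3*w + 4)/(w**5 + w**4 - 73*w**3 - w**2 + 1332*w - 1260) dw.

607*log(w - 6)/78 - 137*log(w - 5)/24 + log(w - 1)/112 - 199*log(w + 6)/42 + 4153*log(w + 7)/624 + C

Factor the denominator: (w - 6)*(w - 5)*(w - 1)*(w + 6)*(w + 7).
Partial-fraction decomposition: 4153/(624*(w + 7)) - 199/(42*(w + 6)) + 1/(112*(w - 1)) - 137/(24*(w - 5)) + 607/(78*(w - 6)).
Integrate each term: A/(w−a) contributes A·log|w−a|.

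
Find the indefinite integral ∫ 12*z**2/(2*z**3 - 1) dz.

Let u = 2*z**3 - 1, so du = (6*z**2) dz.
Rewriting, the integral becomes 2·∫ 1/u du = 2·log(u).
Substituting back, u = 2*z**3 - 1.

2*log(2*z**3 - 1) + C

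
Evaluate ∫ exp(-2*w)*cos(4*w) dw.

Let I denote the integral. Integrate by parts with u = cos(4*w), dv = exp(-2*w) dw, so v = -exp(-2*w)/2: I = -exp(-2*w)*cos(4*w)/2 − 2·∫ exp(-2*w)*sin(4*w) dw.
Apply parts again with u = sin(4*w), dv = exp(-2*w) dw: ∫ exp(-2*w)*sin(4*w) dw = -exp(-2*w)*sin(4*w)/2 + 2·I. Substituting back brings back I: I = exp(-2*w)*sin(4*w) - exp(-2*w)*cos(4*w)/2 − 4·I.
Solving for I: (1 + 4)·I equals the remaining terms, so I = (1/5)·(exp(-2*w)*sin(4*w) - exp(-2*w)*cos(4*w)/2).

exp(-2*w)*sin(4*w)/5 - exp(-2*w)*cos(4*w)/10 + C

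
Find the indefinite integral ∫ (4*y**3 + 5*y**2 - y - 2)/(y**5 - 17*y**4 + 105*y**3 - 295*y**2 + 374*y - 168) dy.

Factor the denominator: (y - 7)*(y - 4)*(y - 3)*(y - 2)*(y - 1).
Partial-fraction decomposition: 1/(6*(y - 1)) - 24/(5*(y - 2)) + 37/(2*(y - 3)) - 55/(3*(y - 4)) + 67/(15*(y - 7)).
Integrate each term: A/(y−a) contributes A·log|y−a|.

67*log(y - 7)/15 - 55*log(y - 4)/3 + 37*log(y - 3)/2 - 24*log(y - 2)/5 + log(y - 1)/6 + C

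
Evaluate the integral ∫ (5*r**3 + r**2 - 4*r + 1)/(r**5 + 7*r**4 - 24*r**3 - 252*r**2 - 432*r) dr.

-log(r)/432 + 1093*log(r - 6)/6480 - 113*log(r + 3)/81 + 287*log(r + 4)/80 - 1019*log(r + 6)/432 + C

Factor the denominator: r*(r - 6)*(r + 3)*(r + 4)*(r + 6).
Partial-fraction decomposition: -1019/(432*(r + 6)) + 287/(80*(r + 4)) - 113/(81*(r + 3)) + 1093/(6480*(r - 6)) - 1/(432*r).
Integrate each term: A/(r−a) contributes A·log|r−a|.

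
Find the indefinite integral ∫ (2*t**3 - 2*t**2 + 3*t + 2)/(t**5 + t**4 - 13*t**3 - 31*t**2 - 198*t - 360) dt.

Factor the denominator: (t - 5)*(t + 2)*(t + 4)*(t**2 + 9).
Partial-fraction decomposition: (271*t + 641)/(2210*(t**2 + 9)) - 17/(45*(t + 4)) + 2/(13*(t + 2)) + 31/(306*(t - 5)).
Integrate each term; A/(t−a) gives A·log|t−a|; the (Bt+D)/(t²+p²) term gives a log and an atan.

31*log(t - 5)/306 + 2*log(t + 2)/13 - 17*log(t + 4)/45 + 271*log(t**2 + 9)/4420 + 641*atan(t/3)/6630 + C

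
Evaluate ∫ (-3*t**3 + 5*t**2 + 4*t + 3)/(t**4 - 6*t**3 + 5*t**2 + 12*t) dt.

Factor the denominator: t*(t - 4)*(t - 3)*(t + 1).
Partial-fraction decomposition: -7/(20*(t + 1)) + 7/(4*(t - 3)) - 93/(20*(t - 4)) + 1/(4*t).
Integrate each term: A/(t−a) contributes A·log|t−a|.

log(t)/4 - 93*log(t - 4)/20 + 7*log(t - 3)/4 - 7*log(t + 1)/20 + C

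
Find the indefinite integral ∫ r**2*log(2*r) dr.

r**3*(log(r) + log(2))/3 - r**3/9 + C

Use integration by parts with u = log(2*r), dv = r**2 dr.
Then du = 1/r dr and v = r**3/3.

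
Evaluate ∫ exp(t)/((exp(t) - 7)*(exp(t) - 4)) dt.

log(exp(t) - 7)/3 - log(exp(t) - 4)/3 + C

Let u = e^t, du = e^t dt.
The integral becomes ∫ du/((u-7)(u-4)); decompose into partial fractions.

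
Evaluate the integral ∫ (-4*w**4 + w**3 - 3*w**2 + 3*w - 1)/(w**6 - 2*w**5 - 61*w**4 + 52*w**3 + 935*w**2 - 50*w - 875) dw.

-2347*log(w - 7)/3456 + 203*log(w - 5)/400 - log(w - 1)/432 + log(w + 1)/128 + 299*log(w + 5)/1800 + 679/(720*w + 3600) + C

Factor the denominator: (w - 7)*(w - 5)*(w - 1)*(w + 1)*(w + 5)**2.
Partial-fraction decomposition: 299/(1800*(w + 5)) - 679/(720*(w + 5)**2) + 1/(128*(w + 1)) - 1/(432*(w - 1)) + 203/(400*(w - 5)) - 2347/(3456*(w - 7)).
Integrate each term; A/(w−a) gives A·log|w−a|; A/(w−a)² gives −A/(w−a).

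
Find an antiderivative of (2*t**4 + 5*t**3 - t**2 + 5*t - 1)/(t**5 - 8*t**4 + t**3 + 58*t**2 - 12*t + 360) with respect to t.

Factor the denominator: (t - 6)*(t - 5)*(t + 3)*(t**2 + 4).
Partial-fraction decomposition: -(317*t - 938)/(3016*(t**2 + 4)) + 1/(468*(t + 3)) - 937/(116*(t - 5)) + 733/(72*(t - 6)).
Integrate each term; A/(t−a) gives A·log|t−a|; the (Bt+D)/(t²+p²) term gives a log and an atan.

733*log(t - 6)/72 - 937*log(t - 5)/116 + log(t + 3)/468 - 317*log(t**2 + 4)/6032 + 469*atan(t/2)/3016 + C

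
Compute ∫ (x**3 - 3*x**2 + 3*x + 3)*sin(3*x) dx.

-x**3*cos(3*x)/3 + x**2*sin(3*x)/3 + x**2*cos(3*x) - 2*x*sin(3*x)/3 - 7*x*cos(3*x)/9 + 7*sin(3*x)/27 - 11*cos(3*x)/9 + C

Use integration by parts with u = x**3 - 3*x**2 + 3*x + 3, dv = sin(3*x) dx, so v = -cos(3*x)/3.
Apply parts 3 times (tabular method): alternate signs, differentiate u down to 0, integrate dv up.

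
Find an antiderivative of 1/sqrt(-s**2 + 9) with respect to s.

Substitute s = 3·sin(θ), so ds = 3·cos(θ) dθ and the radical becomes sqrt(-s**2 + 9) = 3·cos(θ) by the Pythagorean identity.
Integrate the resulting trig expression in θ, then back-substitute θ = asin(s/3), sin(θ) = s/3, cos(θ) = sqrt(-s**2 + 9)/3 (absorbing any constant into C).

asin(s/3) + C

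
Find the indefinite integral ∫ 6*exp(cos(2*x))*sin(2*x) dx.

Let u = cos(2*x), so du = (-2*sin(2*x)) dx.
Rewriting, the integral becomes -3·∫ e^u du = -3·e^u.
Substituting back, u = cos(2*x).

-3*exp(cos(2*x)) + C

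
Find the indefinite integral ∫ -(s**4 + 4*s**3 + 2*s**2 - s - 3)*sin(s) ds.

Use integration by parts with u = s**4 + 4*s**3 + 2*s**2 - s - 3, dv = -sin(s) ds, so v = cos(s).
Apply parts 4 times (tabular method): alternate signs, differentiate u down to 0, integrate dv up.

s**4*cos(s) - 4*s**3*sin(s) + 4*s**3*cos(s) - 12*s**2*sin(s) - 10*s**2*cos(s) + 20*s*sin(s) - 25*s*cos(s) + 25*sin(s) + 17*cos(s) + C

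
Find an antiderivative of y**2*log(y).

y**3*log(y)/3 - y**3/9 + C

Use integration by parts with u = log(y), dv = y**2 dy.
Then du = 1/y dy and v = y**3/3.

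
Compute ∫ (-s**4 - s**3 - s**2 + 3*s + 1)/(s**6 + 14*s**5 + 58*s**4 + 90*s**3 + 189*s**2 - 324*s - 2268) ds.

Factor the denominator: (s - 2)*(s + 3)*(s + 6)*(s + 7)*(s**2 + 9).
Partial-fraction decomposition: -(1047*s - 1442)/(33930*(s**2 + 9)) + 709/(696*(s + 7)) - 1133/(1080*(s + 6)) + 71/(1080*(s + 3)) - 7/(1560*(s - 2)).
Integrate each term; A/(s−a) gives A·log|s−a|; the (Bs+D)/(s²+p²) term gives a log and an atan.

-7*log(s - 2)/1560 + 71*log(s + 3)/1080 - 1133*log(s + 6)/1080 + 709*log(s + 7)/696 - 349*log(s**2 + 9)/22620 + 721*atan(s/3)/50895 + C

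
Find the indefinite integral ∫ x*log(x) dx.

x**2*log(x)/2 - x**2/4 + C

Use integration by parts with u = log(x), dv = x dx.
Then du = 1/x dx and v = x**2/2.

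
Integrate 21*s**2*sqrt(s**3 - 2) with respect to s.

Let u = s**3 - 2, so du = (3*s**2) ds.
Rewriting, the integral becomes 7·∫ √u du = 7·(2/3)u^(3/2).
Substituting back, u = s**3 - 2.

14*(s**3 - 2)**(3/2)/3 + C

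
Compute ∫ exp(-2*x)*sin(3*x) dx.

-2*exp(-2*x)*sin(3*x)/13 - 3*exp(-2*x)*cos(3*x)/13 + C

Let I denote the integral. Integrate by parts with u = sin(3*x), dv = exp(-2*x) dx, so v = -exp(-2*x)/2: I = -exp(-2*x)*sin(3*x)/2 + (3/2)·∫ exp(-2*x)*cos(3*x) dx.
Apply parts again with u = cos(3*x), dv = exp(-2*x) dx: ∫ exp(-2*x)*cos(3*x) dx = -exp(-2*x)*cos(3*x)/2 − (3/2)·I. Substituting back brings back I: I = -exp(-2*x)*sin(3*x)/2 - 3*exp(-2*x)*cos(3*x)/4 − (9/4)·I.
Solving for I: (1 + 9/4)·I equals the remaining terms, so I = (4/13)·(-exp(-2*x)*sin(3*x)/2 - 3*exp(-2*x)*cos(3*x)/4).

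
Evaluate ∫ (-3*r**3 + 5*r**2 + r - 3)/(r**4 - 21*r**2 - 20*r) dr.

Factor the denominator: r*(r - 5)*(r + 1)*(r + 4).
Partial-fraction decomposition: -265/(108*(r + 4)) + 2/(9*(r + 1)) - 124/(135*(r - 5)) + 3/(20*r).
Integrate each term: A/(r−a) contributes A·log|r−a|.

3*log(r)/20 - 124*log(r - 5)/135 + 2*log(r + 1)/9 - 265*log(r + 4)/108 + C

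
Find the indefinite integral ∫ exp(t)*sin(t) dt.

exp(t)*sin(t)/2 - exp(t)*cos(t)/2 + C

Let I denote the integral. Integrate by parts with u = sin(t), dv = exp(t) dt, so v = exp(t): I = exp(t)*sin(t) − ∫ exp(t)*cos(t) dt.
Apply parts again with u = cos(t), dv = exp(t) dt: ∫ exp(t)*cos(t) dt = exp(t)*cos(t) + I. Substituting back brings back I: I = exp(t)*sin(t) - exp(t)*cos(t) − I.
Solving for I: (1 + 1)·I equals the remaining terms, so I = (1/2)·(exp(t)*sin(t) - exp(t)*cos(t)).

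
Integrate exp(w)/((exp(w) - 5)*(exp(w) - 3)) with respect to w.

log(exp(w) - 5)/2 - log(exp(w) - 3)/2 + C

Let u = e^w, du = e^w dw.
The integral becomes ∫ du/((u-5)(u-3)); decompose into partial fractions.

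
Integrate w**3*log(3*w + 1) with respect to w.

Use integration by parts with u = log(3*w + 1), dv = w**3 dw.
Then du = 3/(3*w + 1) dw and v = w**4/4.

w**4*log(3*w + 1)/4 - w**4/16 + w**3/36 - w**2/72 + w/108 - log(3*w + 1)/324 + C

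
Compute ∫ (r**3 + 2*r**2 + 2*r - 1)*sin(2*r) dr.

Use integration by parts with u = r**3 + 2*r**2 + 2*r - 1, dv = sin(2*r) dr, so v = -cos(2*r)/2.
Apply parts 3 times (tabular method): alternate signs, differentiate u down to 0, integrate dv up.

-r**3*cos(2*r)/2 + 3*r**2*sin(2*r)/4 - r**2*cos(2*r) + r*sin(2*r) - r*cos(2*r)/4 + sin(2*r)/8 + cos(2*r) + C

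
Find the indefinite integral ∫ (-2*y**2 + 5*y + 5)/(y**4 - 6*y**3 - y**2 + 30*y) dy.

log(y)/6 - 2*log(y - 5)/7 - log(y - 3)/15 + 13*log(y + 2)/70 + C

Factor the denominator: y*(y - 5)*(y - 3)*(y + 2).
Partial-fraction decomposition: 13/(70*(y + 2)) - 1/(15*(y - 3)) - 2/(7*(y - 5)) + 1/(6*y).
Integrate each term: A/(y−a) contributes A·log|y−a|.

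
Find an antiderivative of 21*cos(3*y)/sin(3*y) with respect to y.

Let u = sin(3*y), so du = (3*cos(3*y)) dy.
Rewriting, the integral becomes 7·∫ 1/u du = 7·log(u).
Substituting back, u = sin(3*y).

7*log(sin(3*y)) + C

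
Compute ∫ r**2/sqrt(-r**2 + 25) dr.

-r*sqrt(-r**2 + 25)/2 + 25*asin(r/5)/2 + C

Substitute r = 5·sin(θ), so dr = 5·cos(θ) dθ and the radical becomes sqrt(-r**2 + 25) = 5·cos(θ) by the Pythagorean identity.
Integrate the resulting trig expression in θ, then back-substitute θ = asin(r/5), sin(θ) = r/5, cos(θ) = sqrt(-r**2 + 25)/5 (absorbing any constant into C).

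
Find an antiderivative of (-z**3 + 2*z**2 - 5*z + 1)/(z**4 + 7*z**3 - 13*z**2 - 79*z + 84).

-23*log(z - 3)/140 + 3*log(z - 1)/80 + 39*log(z + 4)/35 - 159*log(z + 7)/80 + C

Factor the denominator: (z - 3)*(z - 1)*(z + 4)*(z + 7).
Partial-fraction decomposition: -159/(80*(z + 7)) + 39/(35*(z + 4)) + 3/(80*(z - 1)) - 23/(140*(z - 3)).
Integrate each term: A/(z−a) contributes A·log|z−a|.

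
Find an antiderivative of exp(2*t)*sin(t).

2*exp(2*t)*sin(t)/5 - exp(2*t)*cos(t)/5 + C

Let I denote the integral. Integrate by parts with u = sin(t), dv = exp(2*t) dt, so v = exp(2*t)/2: I = exp(2*t)*sin(t)/2 − (1/2)·∫ exp(2*t)*cos(t) dt.
Apply parts again with u = cos(t), dv = exp(2*t) dt: ∫ exp(2*t)*cos(t) dt = exp(2*t)*cos(t)/2 + (1/2)·I. Substituting back brings back I: I = exp(2*t)*sin(t)/2 - exp(2*t)*cos(t)/4 − (1/4)·I.
Solving for I: (1 + 1/4)·I equals the remaining terms, so I = (4/5)·(exp(2*t)*sin(t)/2 - exp(2*t)*cos(t)/4).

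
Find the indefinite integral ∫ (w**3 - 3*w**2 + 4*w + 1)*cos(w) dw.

Use integration by parts with u = w**3 - 3*w**2 + 4*w + 1, dv = cos(w) dw, so v = sin(w).
Apply parts 3 times (tabular method): alternate signs, differentiate u down to 0, integrate dv up.

w**3*sin(w) - 3*w**2*sin(w) + 3*w**2*cos(w) - 2*w*sin(w) - 6*w*cos(w) + 7*sin(w) - 2*cos(w) + C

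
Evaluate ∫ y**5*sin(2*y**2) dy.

-y**4*cos(2*y**2)/4 + y**2*sin(2*y**2)/4 + cos(2*y**2)/8 + C

Let u = y², du = 2y dy; rewrite as (1/2)∫ u^2·sin(2u) du.
Now integrate by parts 2 times.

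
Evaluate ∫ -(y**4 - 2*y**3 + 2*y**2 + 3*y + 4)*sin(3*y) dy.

y**4*cos(3*y)/3 - 4*y**3*sin(3*y)/9 - 2*y**3*cos(3*y)/3 + 2*y**2*sin(3*y)/3 + 2*y**2*cos(3*y)/9 - 4*y*sin(3*y)/27 + 13*y*cos(3*y)/9 - 13*sin(3*y)/27 + 104*cos(3*y)/81 + C

Use integration by parts with u = y**4 - 2*y**3 + 2*y**2 + 3*y + 4, dv = -sin(3*y) dy, so v = cos(3*y)/3.
Apply parts 4 times (tabular method): alternate signs, differentiate u down to 0, integrate dv up.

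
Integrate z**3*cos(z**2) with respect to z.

Let u = z², du = 2z dz; rewrite as (1/2)∫ u^1·cos(1u) du.
Now integrate by parts 1 time.

z**2*sin(z**2)/2 + cos(z**2)/2 + C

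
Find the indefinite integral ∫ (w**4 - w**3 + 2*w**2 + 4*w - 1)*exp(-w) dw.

Use integration by parts with u = w**4 - w**3 + 2*w**2 + 4*w - 1, dv = exp(-w) dw, so v = -exp(-w).
Apply parts 4 times (tabular method): alternate signs, differentiate u down to 0, integrate dv up.

(-w**4 - 3*w**3 - 11*w**2 - 26*w - 25)*exp(-w) + C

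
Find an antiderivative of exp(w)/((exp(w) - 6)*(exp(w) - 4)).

Let u = e^w, du = e^w dw.
The integral becomes ∫ du/((u-4)(u-6)); decompose into partial fractions.

log(exp(w) - 6)/2 - log(exp(w) - 4)/2 + C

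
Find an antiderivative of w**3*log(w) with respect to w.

Use integration by parts with u = log(w), dv = w**3 dw.
Then du = 1/w dw and v = w**4/4.

w**4*log(w)/4 - w**4/16 + C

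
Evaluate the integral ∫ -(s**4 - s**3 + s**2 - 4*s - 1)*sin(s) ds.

s**4*cos(s) - 4*s**3*sin(s) - s**3*cos(s) + 3*s**2*sin(s) - 11*s**2*cos(s) + 22*s*sin(s) + 2*s*cos(s) - 2*sin(s) + 21*cos(s) + C

Use integration by parts with u = s**4 - s**3 + s**2 - 4*s - 1, dv = -sin(s) ds, so v = cos(s).
Apply parts 4 times (tabular method): alternate signs, differentiate u down to 0, integrate dv up.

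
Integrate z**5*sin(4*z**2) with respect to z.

-z**4*cos(4*z**2)/8 + z**2*sin(4*z**2)/16 + cos(4*z**2)/64 + C

Let u = z², du = 2z dz; rewrite as (1/2)∫ u^2·sin(4u) du.
Now integrate by parts 2 times.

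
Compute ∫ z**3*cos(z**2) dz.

Let u = z², du = 2z dz; rewrite as (1/2)∫ u^1·cos(1u) du.
Now integrate by parts 1 time.

z**2*sin(z**2)/2 + cos(z**2)/2 + C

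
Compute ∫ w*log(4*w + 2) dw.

w**2*log(4*w + 2)/2 - w**2/4 + w/4 - log(2*w + 1)/8 + C

Use integration by parts with u = log(4*w + 2), dv = w dw.
Then du = 4/(4*w + 2) dw and v = w**2/2.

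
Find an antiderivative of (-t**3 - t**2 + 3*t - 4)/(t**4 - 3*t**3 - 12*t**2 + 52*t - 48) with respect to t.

Factor the denominator: (t - 3)*(t - 2)**2*(t + 4).
Partial-fraction decomposition: -8/(63*(t + 4)) + 32/(9*(t - 2)) + 5/(3*(t - 2)**2) - 31/(7*(t - 3)).
Integrate each term; A/(t−a) gives A·log|t−a|; A/(t−a)² gives −A/(t−a).

-31*log(t - 3)/7 + 32*log(t - 2)/9 - 8*log(t + 4)/63 - 5/(3*t - 6) + C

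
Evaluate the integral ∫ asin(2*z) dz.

z*asin(2*z) + sqrt(-4*z**2 + 1)/2 + C

Use integration by parts with u = arcsin(2*z), dv = dz.
Then du = 2/sqrt(-4*z**2 + 1) dz.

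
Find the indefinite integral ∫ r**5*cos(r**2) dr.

Let u = r², du = 2r dr; rewrite as (1/2)∫ u^2·cos(1u) du.
Now integrate by parts 2 times.

r**4*sin(r**2)/2 + r**2*cos(r**2) - sin(r**2) + C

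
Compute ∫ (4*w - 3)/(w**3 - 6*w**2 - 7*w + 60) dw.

17*log(w - 5)/8 - 13*log(w - 4)/7 - 15*log(w + 3)/56 + C

Factor the denominator: (w - 5)*(w - 4)*(w + 3).
Partial-fraction decomposition: -15/(56*(w + 3)) - 13/(7*(w - 4)) + 17/(8*(w - 5)).
Integrate each term: A/(w−a) contributes A·log|w−a|.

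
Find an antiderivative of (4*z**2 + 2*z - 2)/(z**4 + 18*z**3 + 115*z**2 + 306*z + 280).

log(z + 2)/3 - 9*log(z + 4) + 44*log(z + 5)/3 - 6*log(z + 7) + C

Factor the denominator: (z + 2)*(z + 4)*(z + 5)*(z + 7).
Partial-fraction decomposition: -6/(z + 7) + 44/(3*(z + 5)) - 9/(z + 4) + 1/(3*(z + 2)).
Integrate each term: A/(z−a) contributes A·log|z−a|.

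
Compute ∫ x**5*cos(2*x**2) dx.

x**4*sin(2*x**2)/4 + x**2*cos(2*x**2)/4 - sin(2*x**2)/8 + C

Let u = x², du = 2x dx; rewrite as (1/2)∫ u^2·cos(2u) du.
Now integrate by parts 2 times.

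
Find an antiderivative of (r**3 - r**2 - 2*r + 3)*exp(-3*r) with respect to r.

(-3*r**3 + 6*r - 7)*exp(-3*r)/9 + C

Use integration by parts with u = r**3 - r**2 - 2*r + 3, dv = exp(-3*r) dr, so v = -exp(-3*r)/3.
Apply parts 3 times (tabular method): alternate signs, differentiate u down to 0, integrate dv up.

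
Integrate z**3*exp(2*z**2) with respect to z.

(2*z**2 - 1)*exp(2*z**2)/8 + C

Let u = z², du = 2z dz; rewrite as (1/2)∫ u^1·exp(2u) du.
Now integrate by parts 1 time.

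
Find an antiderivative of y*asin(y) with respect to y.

y**2*asin(y)/2 + y*sqrt(-y**2 + 1)/4 - asin(y)/4 + C

Use integration by parts with u = arcsin(y), dv = y dy.
Then du = 1/sqrt(-y**2 + 1) dy.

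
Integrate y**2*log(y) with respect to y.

Use integration by parts with u = log(y), dv = y**2 dy.
Then du = 1/y dy and v = y**3/3.

y**3*log(y)/3 - y**3/9 + C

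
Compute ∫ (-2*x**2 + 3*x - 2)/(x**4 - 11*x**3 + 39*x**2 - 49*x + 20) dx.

-37*log(x - 5)/16 + 22*log(x - 4)/9 - 19*log(x - 1)/144 + 1/(12*x - 12) + C

Factor the denominator: (x - 5)*(x - 4)*(x - 1)**2.
Partial-fraction decomposition: -19/(144*(x - 1)) - 1/(12*(x - 1)**2) + 22/(9*(x - 4)) - 37/(16*(x - 5)).
Integrate each term; A/(x−a) gives A·log|x−a|; A/(x−a)² gives −A/(x−a).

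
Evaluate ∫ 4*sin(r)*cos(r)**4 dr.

-4*cos(r)**5/5 + C

Let u = cos(r), so du = (-sin(r)) dr.
Rewriting, the integral becomes -4·∫ u^4 du = -4·u^5/5.
Substituting back, u = cos(r).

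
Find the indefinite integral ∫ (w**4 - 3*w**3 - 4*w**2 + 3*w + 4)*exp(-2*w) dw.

(-4*w**4 + 4*w**3 + 22*w**2 + 10*w - 11)*exp(-2*w)/8 + C

Use integration by parts with u = w**4 - 3*w**3 - 4*w**2 + 3*w + 4, dv = exp(-2*w) dw, so v = -exp(-2*w)/2.
Apply parts 4 times (tabular method): alternate signs, differentiate u down to 0, integrate dv up.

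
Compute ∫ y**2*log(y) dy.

Use integration by parts with u = log(y), dv = y**2 dy.
Then du = 1/y dy and v = y**3/3.

y**3*log(y)/3 - y**3/9 + C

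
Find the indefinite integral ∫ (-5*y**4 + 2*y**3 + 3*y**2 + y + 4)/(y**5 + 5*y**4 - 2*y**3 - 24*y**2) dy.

Factor the denominator: y**2*(y - 2)*(y + 3)*(y + 4).
Partial-fraction decomposition: -85/(6*(y + 4)) + 431/(45*(y + 3)) - 23/(60*(y - 2)) - 1/(36*y) - 1/(6*y**2).
Integrate each term; A/(y−a) gives A·log|y−a|; A/(y−a)² gives −A/(y−a).

-log(y)/36 - 23*log(y - 2)/60 + 431*log(y + 3)/45 - 85*log(y + 4)/6 + 1/(6*y) + C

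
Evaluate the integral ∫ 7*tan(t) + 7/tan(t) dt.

Let u = tan(t), so du = (tan(t)**2 + 1) dt.
Rewriting, the integral becomes 7·∫ 1/u du = 7·log(u).
Substituting back, u = tan(t).

7*log(tan(t)) + C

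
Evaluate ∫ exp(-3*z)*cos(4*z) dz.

4*exp(-3*z)*sin(4*z)/25 - 3*exp(-3*z)*cos(4*z)/25 + C

Let I denote the integral. Integrate by parts with u = cos(4*z), dv = exp(-3*z) dz, so v = -exp(-3*z)/3: I = -exp(-3*z)*cos(4*z)/3 − (4/3)·∫ exp(-3*z)*sin(4*z) dz.
Apply parts again with u = sin(4*z), dv = exp(-3*z) dz: ∫ exp(-3*z)*sin(4*z) dz = -exp(-3*z)*sin(4*z)/3 + (4/3)·I. Substituting back brings back I: I = 4*exp(-3*z)*sin(4*z)/9 - exp(-3*z)*cos(4*z)/3 − (16/9)·I.
Solving for I: (1 + 16/9)·I equals the remaining terms, so I = (9/25)·(4*exp(-3*z)*sin(4*z)/9 - exp(-3*z)*cos(4*z)/3).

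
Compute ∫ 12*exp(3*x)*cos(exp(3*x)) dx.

4*sin(exp(3*x)) + C

Let u = exp(3*x), so du = (3*exp(3*x)) dx.
Rewriting, the integral becomes 4·∫ cos(u) du = 4·sin(u).
Substituting back, u = exp(3*x).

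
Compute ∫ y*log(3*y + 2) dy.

y**2*log(3*y + 2)/2 - y**2/4 + y/3 - 2*log(3*y + 2)/9 + C

Use integration by parts with u = log(3*y + 2), dv = y dy.
Then du = 3/(3*y + 2) dy and v = y**2/2.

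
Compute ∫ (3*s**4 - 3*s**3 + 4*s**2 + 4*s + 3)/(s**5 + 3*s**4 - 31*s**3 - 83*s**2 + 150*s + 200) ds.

Factor the denominator: (s - 5)*(s - 2)*(s + 1)*(s + 4)*(s + 5).
Partial-fraction decomposition: 2333/(280*(s + 5)) - 337/(54*(s + 4)) + 1/(24*(s + 1)) - 17/(126*(s - 2)) + 541/(540*(s - 5)).
Integrate each term: A/(s−a) contributes A·log|s−a|.

541*log(s - 5)/540 - 17*log(s - 2)/126 + log(s + 1)/24 - 337*log(s + 4)/54 + 2333*log(s + 5)/280 + C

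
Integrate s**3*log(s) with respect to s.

Use integration by parts with u = log(s), dv = s**3 ds.
Then du = 1/s ds and v = s**4/4.

s**4*log(s)/4 - s**4/16 + C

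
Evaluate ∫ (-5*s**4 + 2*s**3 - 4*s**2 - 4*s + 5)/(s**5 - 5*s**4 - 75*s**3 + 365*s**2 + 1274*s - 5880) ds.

-641*log(s - 7)/28 + 6211*log(s - 6)/286 - 409*log(s - 4)/198 + 575*log(s + 5)/396 - 6427*log(s + 7)/2002 + C

Factor the denominator: (s - 7)*(s - 6)*(s - 4)*(s + 5)*(s + 7).
Partial-fraction decomposition: -6427/(2002*(s + 7)) + 575/(396*(s + 5)) - 409/(198*(s - 4)) + 6211/(286*(s - 6)) - 641/(28*(s - 7)).
Integrate each term: A/(s−a) contributes A·log|s−a|.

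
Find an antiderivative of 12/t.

12*log(t) + 4*log(2) + C

Let u = 2*t**3, so du = (6*t**2) dt.
Rewriting, the integral becomes 4·∫ 1/u du = 4·log(u).
Substituting back, u = 2*t**3.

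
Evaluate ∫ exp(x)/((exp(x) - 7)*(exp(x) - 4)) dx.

Let u = e^x, du = e^x dx.
The integral becomes ∫ du/((u-4)(u-7)); decompose into partial fractions.

log(exp(x) - 7)/3 - log(exp(x) - 4)/3 + C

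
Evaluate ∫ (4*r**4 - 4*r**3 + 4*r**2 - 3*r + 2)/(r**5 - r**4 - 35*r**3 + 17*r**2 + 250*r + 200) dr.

2087*log(r - 5)/420 - 137*log(r - 4)/45 + 17*log(r + 1)/120 - 20*log(r + 2)/21 + 1039*log(r + 5)/360 + C

Factor the denominator: (r - 5)*(r - 4)*(r + 1)*(r + 2)*(r + 5).
Partial-fraction decomposition: 1039/(360*(r + 5)) - 20/(21*(r + 2)) + 17/(120*(r + 1)) - 137/(45*(r - 4)) + 2087/(420*(r - 5)).
Integrate each term: A/(r−a) contributes A·log|r−a|.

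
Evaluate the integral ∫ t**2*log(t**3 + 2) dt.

t**3*log(t**3 + 2)/3 - t**3/3 + 2*log(t**3 + 2)/3 + C

Let u = t**3 + 2, so du = (3*t**2) dt.
The integral becomes (1/3)·∫ log(u) du; integrate by parts with u′=log(u), dv′=du.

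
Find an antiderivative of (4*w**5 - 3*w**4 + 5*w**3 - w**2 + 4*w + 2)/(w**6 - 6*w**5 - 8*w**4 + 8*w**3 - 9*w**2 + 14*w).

log(w)/7 + 61721*log(w - 7)/18900 - 11*log(w - 1)/36 + 113*log(w + 2)/135 + 3*log(w**2 + 1)/100 + 3*atan(w)/25 + C

Factor the denominator: w*(w - 7)*(w - 1)*(w + 2)*(w**2 + 1).
Partial-fraction decomposition: 3*(w + 2)/(50*(w**2 + 1)) + 113/(135*(w + 2)) - 11/(36*(w - 1)) + 61721/(18900*(w - 7)) + 1/(7*w).
Integrate each term; A/(w−a) gives A·log|w−a|; the (Bw+D)/(w²+p²) term gives a log and an atan.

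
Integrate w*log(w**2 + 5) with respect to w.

Let u = w**2 + 5, so du = (2*w) dw.
The integral becomes (1/2)·∫ log(u) du; integrate by parts with u′=log(u), dv′=du.

w**2*log(w**2 + 5)/2 - w**2/2 + 5*log(w**2 + 5)/2 + C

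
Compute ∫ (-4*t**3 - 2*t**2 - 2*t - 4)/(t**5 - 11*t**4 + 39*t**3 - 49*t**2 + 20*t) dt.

Factor the denominator: t*(t - 5)*(t - 4)*(t - 1)**2.
Partial-fraction decomposition: -13/(12*(t - 1)) - 1/(t - 1)**2 + 25/(3*(t - 4)) - 141/(20*(t - 5)) - 1/(5*t).
Integrate each term; A/(t−a) gives A·log|t−a|; A/(t−a)² gives −A/(t−a).

-log(t)/5 - 141*log(t - 5)/20 + 25*log(t - 4)/3 - 13*log(t - 1)/12 + 1/(t - 1) + C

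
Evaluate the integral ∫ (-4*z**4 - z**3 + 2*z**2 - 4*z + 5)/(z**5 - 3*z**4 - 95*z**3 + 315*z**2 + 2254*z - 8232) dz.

Factor the denominator: (z - 7)*(z - 6)*(z - 4)*(z + 7)**2.
Partial-fraction decomposition: -142167/(91091*(z + 7)) + 415/(91*(z + 7)**2) - 97/(66*(z - 4)) + 5347/(338*(z - 6)) - 2468/(147*(z - 7)).
Integrate each term; A/(z−a) gives A·log|z−a|; A/(z−a)² gives −A/(z−a).

-2468*log(z - 7)/147 + 5347*log(z - 6)/338 - 97*log(z - 4)/66 - 142167*log(z + 7)/91091 - 415/(91*z + 637) + C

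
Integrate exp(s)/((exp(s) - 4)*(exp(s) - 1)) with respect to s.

log(exp(s) - 4)/3 - log(exp(s) - 1)/3 + C

Let u = e^s, du = e^s ds.
The integral becomes ∫ du/((u-4)(u-1)); decompose into partial fractions.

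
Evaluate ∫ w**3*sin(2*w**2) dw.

Let u = w², du = 2w dw; rewrite as (1/2)∫ u^1·sin(2u) du.
Now integrate by parts 1 time.

-w**2*cos(2*w**2)/4 + sin(2*w**2)/8 + C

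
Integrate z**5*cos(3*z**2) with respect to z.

z**4*sin(3*z**2)/6 + z**2*cos(3*z**2)/9 - sin(3*z**2)/27 + C

Let u = z², du = 2z dz; rewrite as (1/2)∫ u^2·cos(3u) du.
Now integrate by parts 2 times.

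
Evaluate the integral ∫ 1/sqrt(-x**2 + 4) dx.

asin(x/2) + C

Substitute x = 2·sin(θ), so dx = 2·cos(θ) dθ and the radical becomes sqrt(-x**2 + 4) = 2·cos(θ) by the Pythagorean identity.
Integrate the resulting trig expression in θ, then back-substitute θ = asin(x/2), sin(θ) = x/2, cos(θ) = sqrt(-x**2 + 4)/2 (absorbing any constant into C).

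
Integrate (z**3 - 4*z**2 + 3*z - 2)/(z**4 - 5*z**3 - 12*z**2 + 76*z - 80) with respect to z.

Factor the denominator: (z - 5)*(z - 2)**2*(z + 4).
Partial-fraction decomposition: 71/(162*(z + 4)) + 5/(54*(z - 2)) + 2/(9*(z - 2)**2) + 38/(81*(z - 5)).
Integrate each term; A/(z−a) gives A·log|z−a|; A/(z−a)² gives −A/(z−a).

38*log(z - 5)/81 + 5*log(z - 2)/54 + 71*log(z + 4)/162 - 2/(9*z - 18) + C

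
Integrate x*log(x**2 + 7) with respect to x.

Let u = x**2 + 7, so du = (2*x) dx.
The integral becomes (1/2)·∫ log(u) du; integrate by parts with u′=log(u), dv′=du.

x**2*log(x**2 + 7)/2 - x**2/2 + 7*log(x**2 + 7)/2 + C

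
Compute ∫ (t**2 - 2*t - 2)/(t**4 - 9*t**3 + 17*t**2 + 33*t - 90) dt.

13*log(t - 5)/28 - 43*log(t - 3)/100 - 6*log(t + 2)/175 + 1/(10*t - 30) + C

Factor the denominator: (t - 5)*(t - 3)**2*(t + 2).
Partial-fraction decomposition: -6/(175*(t + 2)) - 43/(100*(t - 3)) - 1/(10*(t - 3)**2) + 13/(28*(t - 5)).
Integrate each term; A/(t−a) gives A·log|t−a|; A/(t−a)² gives −A/(t−a).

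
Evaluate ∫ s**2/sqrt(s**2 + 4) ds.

Substitute s = 2·tan(θ), so ds = 2·sec(θ)^2 dθ and the radical becomes sqrt(s**2 + 4) = 2·sec(θ) by the Pythagorean identity.
Integrate the resulting trig expression in θ, then back-substitute tan(θ) = s/2, sec(θ) = sqrt(s**2 + 4)/2 (absorbing any constant into C).

s*sqrt(s**2 + 4)/2 - 2*log(s + sqrt(s**2 + 4)) + C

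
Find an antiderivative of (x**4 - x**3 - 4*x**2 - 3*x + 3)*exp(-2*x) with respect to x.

Use integration by parts with u = x**4 - x**3 - 4*x**2 - 3*x + 3, dv = exp(-2*x) dx, so v = -exp(-2*x)/2.
Apply parts 4 times (tabular method): alternate signs, differentiate u down to 0, integrate dv up.

(-4*x**4 - 4*x**3 + 10*x**2 + 22*x - 1)*exp(-2*x)/8 + C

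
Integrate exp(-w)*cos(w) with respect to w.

Let I denote the integral. Integrate by parts with u = cos(w), dv = exp(-w) dw, so v = -exp(-w): I = -exp(-w)*cos(w) − ∫ exp(-w)*sin(w) dw.
Apply parts again with u = sin(w), dv = exp(-w) dw: ∫ exp(-w)*sin(w) dw = -exp(-w)*sin(w) + I. Substituting back brings back I: I = exp(-w)*sin(w) - exp(-w)*cos(w) − I.
Solving for I: (1 + 1)·I equals the remaining terms, so I = (1/2)·(exp(-w)*sin(w) - exp(-w)*cos(w)).

exp(-w)*sin(w)/2 - exp(-w)*cos(w)/2 + C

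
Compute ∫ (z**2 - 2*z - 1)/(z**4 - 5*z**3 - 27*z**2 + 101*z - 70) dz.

17*log(z - 7)/180 + log(z - 2)/35 - log(z - 1)/18 - 17*log(z + 5)/252 + C

Factor the denominator: (z - 7)*(z - 2)*(z - 1)*(z + 5).
Partial-fraction decomposition: -17/(252*(z + 5)) - 1/(18*(z - 1)) + 1/(35*(z - 2)) + 17/(180*(z - 7)).
Integrate each term: A/(z−a) contributes A·log|z−a|.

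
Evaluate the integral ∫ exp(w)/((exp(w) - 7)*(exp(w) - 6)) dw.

Let u = e^w, du = e^w dw.
The integral becomes ∫ du/((u-6)(u-7)); decompose into partial fractions.

log(exp(w) - 7) - log(exp(w) - 6) + C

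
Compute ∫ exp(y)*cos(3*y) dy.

Let I denote the integral. Integrate by parts with u = cos(3*y), dv = exp(y) dy, so v = exp(y): I = exp(y)*cos(3*y) + 3·∫ exp(y)*sin(3*y) dy.
Apply parts again with u = sin(3*y), dv = exp(y) dy: ∫ exp(y)*sin(3*y) dy = exp(y)*sin(3*y) − 3·I. Substituting back brings back I: I = 3*exp(y)*sin(3*y) + exp(y)*cos(3*y) − 9·I.
Solving for I: (1 + 9)·I equals the remaining terms, so I = (1/10)·(3*exp(y)*sin(3*y) + exp(y)*cos(3*y)).

3*exp(y)*sin(3*y)/10 + exp(y)*cos(3*y)/10 + C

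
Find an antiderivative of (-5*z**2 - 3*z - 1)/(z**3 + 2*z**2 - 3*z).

log(z)/3 - 9*log(z - 1)/4 - 37*log(z + 3)/12 + C

Factor the denominator: z*(z - 1)*(z + 3).
Partial-fraction decomposition: -37/(12*(z + 3)) - 9/(4*(z - 1)) + 1/(3*z).
Integrate each term: A/(z−a) contributes A·log|z−a|.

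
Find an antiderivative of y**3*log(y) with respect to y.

Use integration by parts with u = log(y), dv = y**3 dy.
Then du = 1/y dy and v = y**4/4.

y**4*log(y)/4 - y**4/16 + C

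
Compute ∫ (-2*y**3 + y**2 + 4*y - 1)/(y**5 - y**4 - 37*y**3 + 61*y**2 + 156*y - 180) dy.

-103*log(y - 5)/308 + 17*log(y - 3)/90 + log(y - 1)/84 - 11*log(y + 2)/420 + 443*log(y + 6)/2772 + C

Factor the denominator: (y - 5)*(y - 3)*(y - 1)*(y + 2)*(y + 6).
Partial-fraction decomposition: 443/(2772*(y + 6)) - 11/(420*(y + 2)) + 1/(84*(y - 1)) + 17/(90*(y - 3)) - 103/(308*(y - 5)).
Integrate each term: A/(y−a) contributes A·log|y−a|.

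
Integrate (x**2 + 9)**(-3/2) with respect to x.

Substitute x = 3·tan(θ), so dx = 3·sec(θ)^2 dθ and the radical becomes sqrt(x**2 + 9) = 3·sec(θ) by the Pythagorean identity.
Integrate the resulting trig expression in θ, then back-substitute tan(θ) = x/3, sec(θ) = sqrt(x**2 + 9)/3 (absorbing any constant into C).

x/(9*sqrt(x**2 + 9)) + C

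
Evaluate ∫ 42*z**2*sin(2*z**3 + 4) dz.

-7*cos(2*z**3 + 4) + C

Let u = 2*z**3 + 4, so du = (6*z**2) dz.
Rewriting, the integral becomes 7·∫ sin(u) du = 7·-cos(u).
Substituting back, u = 2*z**3 + 4.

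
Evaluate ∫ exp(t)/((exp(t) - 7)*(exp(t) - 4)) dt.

Let u = e^t, du = e^t dt.
The integral becomes ∫ du/((u-7)(u-4)); decompose into partial fractions.

log(exp(t) - 7)/3 - log(exp(t) - 4)/3 + C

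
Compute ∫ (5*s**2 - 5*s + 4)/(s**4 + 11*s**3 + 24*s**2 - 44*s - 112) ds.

Factor the denominator: (s - 2)*(s + 2)*(s + 4)*(s + 7).
Partial-fraction decomposition: -284/(135*(s + 7)) + 26/(9*(s + 4)) - 17/(20*(s + 2)) + 7/(108*(s - 2)).
Integrate each term: A/(s−a) contributes A·log|s−a|.

7*log(s - 2)/108 - 17*log(s + 2)/20 + 26*log(s + 4)/9 - 284*log(s + 7)/135 + C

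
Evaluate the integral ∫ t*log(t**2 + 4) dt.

t**2*log(t**2 + 4)/2 - t**2/2 + 2*log(t**2 + 4) + C

Let u = t**2 + 4, so du = (2*t) dt.
The integral becomes (1/2)·∫ log(u) du; integrate by parts with u′=log(u), dv′=du.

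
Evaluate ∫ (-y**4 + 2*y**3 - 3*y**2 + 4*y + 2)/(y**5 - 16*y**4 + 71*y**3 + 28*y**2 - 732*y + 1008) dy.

Factor the denominator: (y - 7)*(y - 6)*(y - 4)*(y - 2)*(y + 3).
Partial-fraction decomposition: -86/(1575*(y + 3)) + 1/(100*(y - 2)) - 79/(42*(y - 4)) + 473/(36*(y - 6)) - 916/(75*(y - 7)).
Integrate each term: A/(y−a) contributes A·log|y−a|.

-916*log(y - 7)/75 + 473*log(y - 6)/36 - 79*log(y - 4)/42 + log(y - 2)/100 - 86*log(y + 3)/1575 + C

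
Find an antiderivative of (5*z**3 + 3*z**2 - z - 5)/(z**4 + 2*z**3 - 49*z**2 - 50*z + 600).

69*log(z - 5)/11 - 359*log(z - 4)/90 - 55*log(z + 5)/9 + 971*log(z + 6)/110 + C

Factor the denominator: (z - 5)*(z - 4)*(z + 5)*(z + 6).
Partial-fraction decomposition: 971/(110*(z + 6)) - 55/(9*(z + 5)) - 359/(90*(z - 4)) + 69/(11*(z - 5)).
Integrate each term: A/(z−a) contributes A·log|z−a|.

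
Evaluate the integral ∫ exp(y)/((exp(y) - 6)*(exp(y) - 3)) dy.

Let u = e^y, du = e^y dy.
The integral becomes ∫ du/((u-6)(u-3)); decompose into partial fractions.

log(exp(y) - 6)/3 - log(exp(y) - 3)/3 + C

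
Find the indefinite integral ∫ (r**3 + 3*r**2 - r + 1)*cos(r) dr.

Use integration by parts with u = r**3 + 3*r**2 - r + 1, dv = cos(r) dr, so v = sin(r).
Apply parts 3 times (tabular method): alternate signs, differentiate u down to 0, integrate dv up.

r**3*sin(r) + 3*r**2*sin(r) + 3*r**2*cos(r) - 7*r*sin(r) + 6*r*cos(r) - 5*sin(r) - 7*cos(r) + C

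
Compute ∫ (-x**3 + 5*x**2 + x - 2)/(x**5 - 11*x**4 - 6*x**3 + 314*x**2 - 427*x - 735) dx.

Factor the denominator: (x - 7)**2*(x - 3)*(x + 1)*(x + 5).
Partial-fraction decomposition: 27/(512*(x + 5)) - 3/(1024*(x + 1)) + 19/(512*(x - 3)) - 89/(1024*(x - 7)) - 31/(128*(x - 7)**2).
Integrate each term; A/(x−a) gives A·log|x−a|; A/(x−a)² gives −A/(x−a).

-89*log(x - 7)/1024 + 19*log(x - 3)/512 - 3*log(x + 1)/1024 + 27*log(x + 5)/512 + 31/(128*x - 896) + C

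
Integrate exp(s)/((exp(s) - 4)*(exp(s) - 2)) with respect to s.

log(exp(s) - 4)/2 - log(exp(s) - 2)/2 + C

Let u = e^s, du = e^s ds.
The integral becomes ∫ du/((u-4)(u-2)); decompose into partial fractions.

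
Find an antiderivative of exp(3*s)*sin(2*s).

3*exp(3*s)*sin(2*s)/13 - 2*exp(3*s)*cos(2*s)/13 + C

Let I denote the integral. Integrate by parts with u = sin(2*s), dv = exp(3*s) ds, so v = exp(3*s)/3: I = exp(3*s)*sin(2*s)/3 − (2/3)·∫ exp(3*s)*cos(2*s) ds.
Apply parts again with u = cos(2*s), dv = exp(3*s) ds: ∫ exp(3*s)*cos(2*s) ds = exp(3*s)*cos(2*s)/3 + (2/3)·I. Substituting back brings back I: I = exp(3*s)*sin(2*s)/3 - 2*exp(3*s)*cos(2*s)/9 − (4/9)·I.
Solving for I: (1 + 4/9)·I equals the remaining terms, so I = (9/13)·(exp(3*s)*sin(2*s)/3 - 2*exp(3*s)*cos(2*s)/9).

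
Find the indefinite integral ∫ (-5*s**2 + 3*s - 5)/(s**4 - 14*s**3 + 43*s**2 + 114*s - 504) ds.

Factor the denominator: (s - 7)*(s - 6)*(s - 4)*(s + 3).
Partial-fraction decomposition: 59/(630*(s + 3)) - 73/(42*(s - 4)) + 167/(18*(s - 6)) - 229/(30*(s - 7)).
Integrate each term: A/(s−a) contributes A·log|s−a|.

-229*log(s - 7)/30 + 167*log(s - 6)/18 - 73*log(s - 4)/42 + 59*log(s + 3)/630 + C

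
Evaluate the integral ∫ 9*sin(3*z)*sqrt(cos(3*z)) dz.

-2*cos(3*z)**(3/2) + C

Let u = cos(3*z), so du = (-3*sin(3*z)) dz.
Rewriting, the integral becomes -3·∫ √u du = -3·(2/3)u^(3/2).
Substituting back, u = cos(3*z).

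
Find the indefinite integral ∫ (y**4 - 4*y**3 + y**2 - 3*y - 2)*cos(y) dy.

y**4*sin(y) - 4*y**3*sin(y) + 4*y**3*cos(y) - 11*y**2*sin(y) - 12*y**2*cos(y) + 21*y*sin(y) - 22*y*cos(y) + 20*sin(y) + 21*cos(y) + C

Use integration by parts with u = y**4 - 4*y**3 + y**2 - 3*y - 2, dv = cos(y) dy, so v = sin(y).
Apply parts 4 times (tabular method): alternate signs, differentiate u down to 0, integrate dv up.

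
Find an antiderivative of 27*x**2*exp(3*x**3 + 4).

3*exp(3*x**3 + 4) + C

Let u = 3*x**3 + 4, so du = (9*x**2) dx.
Rewriting, the integral becomes 3·∫ e^u du = 3·e^u.
Substituting back, u = 3*x**3 + 4.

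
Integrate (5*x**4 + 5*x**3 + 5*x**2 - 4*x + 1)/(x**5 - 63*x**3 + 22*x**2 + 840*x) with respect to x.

log(x)/840 + 7717*log(x - 6)/780 - 964*log(x - 5)/135 - 1057*log(x + 4)/1080 + 2641*log(x + 7)/819 + C

Factor the denominator: x*(x - 6)*(x - 5)*(x + 4)*(x + 7).
Partial-fraction decomposition: 2641/(819*(x + 7)) - 1057/(1080*(x + 4)) - 964/(135*(x - 5)) + 7717/(780*(x - 6)) + 1/(840*x).
Integrate each term: A/(x−a) contributes A·log|x−a|.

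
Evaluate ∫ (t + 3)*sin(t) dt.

-t*cos(t) + sin(t) - 3*cos(t) + C

Use integration by parts with u = t + 3, dv = sin(t) dt, so v = -cos(t).
Apply parts 1 times (tabular method): alternate signs, differentiate u down to 0, integrate dv up.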